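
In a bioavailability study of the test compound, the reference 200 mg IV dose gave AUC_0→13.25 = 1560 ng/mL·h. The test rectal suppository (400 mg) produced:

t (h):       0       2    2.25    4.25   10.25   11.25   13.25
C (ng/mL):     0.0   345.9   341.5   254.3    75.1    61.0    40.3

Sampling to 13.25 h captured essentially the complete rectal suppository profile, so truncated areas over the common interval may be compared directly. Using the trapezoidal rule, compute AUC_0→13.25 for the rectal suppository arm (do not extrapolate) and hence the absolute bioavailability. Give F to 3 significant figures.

F = 0.700

Trapezoidal AUC_0→13.25 (rectal suppository):
  [0→2]: (0.0+345.9)/2 × 2 = 345.9
  [2→2.25]: (345.9+341.5)/2 × 0.25 = 85.925
  [2.25→4.25]: (341.5+254.3)/2 × 2 = 595.8
  [4.25→10.25]: (254.3+75.1)/2 × 6 = 988.2
  [10.25→11.25]: (75.1+61.0)/2 × 1 = 68.05
  [11.25→13.25]: (61.0+40.3)/2 × 2 = 101.3
  Sum = 2185.175 ng/mL·h
F = (AUC_ev/D_ev)/(AUC_iv/D_iv) = (2185.175/400)/(1560/200) = 5.4629375/7.8 = 0.7004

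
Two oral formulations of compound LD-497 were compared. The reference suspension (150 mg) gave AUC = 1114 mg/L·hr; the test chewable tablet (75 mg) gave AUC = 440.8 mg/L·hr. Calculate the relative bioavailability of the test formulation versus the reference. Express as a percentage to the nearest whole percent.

F_rel = 79%

F_rel = (AUC_test/D_test) / (AUC_ref/D_ref)
      = (440.8/75) / (1114/150)
      = 5.87733 / 7.42667 = 0.7914 = 79.14%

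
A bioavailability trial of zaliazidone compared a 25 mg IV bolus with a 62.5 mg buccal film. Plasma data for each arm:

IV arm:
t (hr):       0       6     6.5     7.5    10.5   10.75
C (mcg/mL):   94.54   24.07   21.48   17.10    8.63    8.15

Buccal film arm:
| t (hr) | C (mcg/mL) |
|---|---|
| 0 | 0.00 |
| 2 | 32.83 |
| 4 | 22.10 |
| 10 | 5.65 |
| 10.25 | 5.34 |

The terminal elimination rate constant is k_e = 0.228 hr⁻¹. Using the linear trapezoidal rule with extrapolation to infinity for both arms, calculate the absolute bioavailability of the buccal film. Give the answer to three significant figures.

F = 0.169

Trapezoidal AUC_0→10.75 (IV):
  [0→6]: (94.54+24.07)/2 × 6 = 355.83
  [6→6.5]: (24.07+21.48)/2 × 0.5 = 11.3875
  [6.5→7.5]: (21.48+17.10)/2 × 1 = 19.29
  [7.5→10.5]: (17.10+8.63)/2 × 3 = 38.595
  [10.5→10.75]: (8.63+8.15)/2 × 0.25 = 2.0975
  Sum = 427.2 mcg/mL·hr
IV tail: 8.15/0.228 = 35.746; AUC_iv,0→∞ = 427.2 + 35.746 = 462.946 mcg/mL·hr
Trapezoidal AUC_0→10.25 (buccal film):
  [0→2]: (0.00+32.83)/2 × 2 = 32.83
  [2→4]: (32.83+22.10)/2 × 2 = 54.93
  [4→10]: (22.10+5.65)/2 × 6 = 83.25
  [10→10.25]: (5.65+5.34)/2 × 0.25 = 1.37375
  Sum = 172.38375 mcg/mL·hr
buccal film tail: 5.34/0.228 = 23.421; AUC_ev,0→∞ = 172.38375 + 23.421 = 195.80475 mcg/mL·hr
F = (AUC_ev/D_ev)/(AUC_iv/D_iv) = (195.80475/62.5)/(462.946/25) = 3.132876/18.51784 = 0.1692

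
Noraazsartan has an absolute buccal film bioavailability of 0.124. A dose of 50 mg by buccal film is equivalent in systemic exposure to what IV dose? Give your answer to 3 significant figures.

D_iv = 6.20 mg

Systemic exposure from an extravascular dose = F × D_ev, so the equivalent IV dose is F × D_ev.
D_iv = F × D_ev = 0.124 × 50 = 6.2 mg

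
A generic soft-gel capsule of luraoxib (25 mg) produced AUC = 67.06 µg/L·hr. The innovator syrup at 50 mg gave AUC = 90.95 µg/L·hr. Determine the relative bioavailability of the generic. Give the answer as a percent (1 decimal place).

F_rel = 147.5%

F_rel = (AUC_test/D_test) / (AUC_ref/D_ref)
      = (67.06/25) / (90.95/50)
      = 2.6824 / 1.819 = 1.4747 = 147.47%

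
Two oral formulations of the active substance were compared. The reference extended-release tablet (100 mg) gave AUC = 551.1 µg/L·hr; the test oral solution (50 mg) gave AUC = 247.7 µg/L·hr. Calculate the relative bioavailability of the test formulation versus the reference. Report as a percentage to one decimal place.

F_rel = 89.9%

F_rel = (AUC_test/D_test) / (AUC_ref/D_ref)
      = (247.7/50) / (551.1/100)
      = 4.954 / 5.511 = 0.8989 = 89.89%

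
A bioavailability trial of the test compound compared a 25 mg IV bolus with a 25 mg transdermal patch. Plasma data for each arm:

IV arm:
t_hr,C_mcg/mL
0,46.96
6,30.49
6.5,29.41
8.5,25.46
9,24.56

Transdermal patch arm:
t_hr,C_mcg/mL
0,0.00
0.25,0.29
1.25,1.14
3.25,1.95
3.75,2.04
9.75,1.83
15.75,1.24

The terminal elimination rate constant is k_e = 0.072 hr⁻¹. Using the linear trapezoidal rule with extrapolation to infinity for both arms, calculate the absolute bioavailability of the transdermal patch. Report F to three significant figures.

F = 0.0654

Trapezoidal AUC_0→9 (IV):
  [0→6]: (46.96+30.49)/2 × 6 = 232.35
  [6→6.5]: (30.49+29.41)/2 × 0.5 = 14.975
  [6.5→8.5]: (29.41+25.46)/2 × 2 = 54.87
  [8.5→9]: (25.46+24.56)/2 × 0.5 = 12.505
  Sum = 314.7 mcg/mL·hr
IV tail: 24.56/0.072 = 341.111; AUC_iv,0→∞ = 314.7 + 341.111 = 655.811 mcg/mL·hr
Trapezoidal AUC_0→15.75 (transdermal patch):
  [0→0.25]: (0.00+0.29)/2 × 0.25 = 0.03625
  [0.25→1.25]: (0.29+1.14)/2 × 1 = 0.715
  [1.25→3.25]: (1.14+1.95)/2 × 2 = 3.09
  [3.25→3.75]: (1.95+2.04)/2 × 0.5 = 0.9975
  [3.75→9.75]: (2.04+1.83)/2 × 6 = 11.61
  [9.75→15.75]: (1.83+1.24)/2 × 6 = 9.21
  Sum = 25.65875 mcg/mL·hr
transdermal patch tail: 1.24/0.072 = 17.222; AUC_ev,0→∞ = 25.65875 + 17.222 = 42.88075 mcg/mL·hr
F = (AUC_ev/D_ev)/(AUC_iv/D_iv) = (42.88075/25)/(655.811/25) = 1.71523/26.23244 = 0.0654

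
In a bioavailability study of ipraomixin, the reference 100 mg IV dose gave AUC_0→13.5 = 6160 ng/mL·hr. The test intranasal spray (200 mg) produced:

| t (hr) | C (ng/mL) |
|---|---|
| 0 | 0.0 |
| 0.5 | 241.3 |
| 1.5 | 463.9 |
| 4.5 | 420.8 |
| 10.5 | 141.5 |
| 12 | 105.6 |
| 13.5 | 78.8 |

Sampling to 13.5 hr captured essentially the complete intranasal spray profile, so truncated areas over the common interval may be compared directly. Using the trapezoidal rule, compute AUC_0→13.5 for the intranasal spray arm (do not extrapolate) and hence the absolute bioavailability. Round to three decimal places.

F = 0.304

Trapezoidal AUC_0→13.5 (intranasal spray):
  [0→0.5]: (0.0+241.3)/2 × 0.5 = 60.325
  [0.5→1.5]: (241.3+463.9)/2 × 1 = 352.6
  [1.5→4.5]: (463.9+420.8)/2 × 3 = 1327.05
  [4.5→10.5]: (420.8+141.5)/2 × 6 = 1686.9
  [10.5→12]: (141.5+105.6)/2 × 1.5 = 185.325
  [12→13.5]: (105.6+78.8)/2 × 1.5 = 138.3
  Sum = 3750.5 ng/mL·hr
F = (AUC_ev/D_ev)/(AUC_iv/D_iv) = (3750.5/200)/(6160/100) = 18.7525/61.6 = 0.3044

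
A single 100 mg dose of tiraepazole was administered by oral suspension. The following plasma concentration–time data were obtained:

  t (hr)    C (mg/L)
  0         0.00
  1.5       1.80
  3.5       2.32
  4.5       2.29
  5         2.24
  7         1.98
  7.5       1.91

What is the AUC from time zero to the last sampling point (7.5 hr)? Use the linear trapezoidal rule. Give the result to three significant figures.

AUC = 14.1 mg/L·hr

Trapezoidal AUC_0→7.5:
  [0→1.5]: (0.00+1.80)/2 × 1.5 = 1.35
  [1.5→3.5]: (1.80+2.32)/2 × 2 = 4.12
  [3.5→4.5]: (2.32+2.29)/2 × 1 = 2.305
  [4.5→5]: (2.29+2.24)/2 × 0.5 = 1.1325
  [5→7]: (2.24+1.98)/2 × 2 = 4.22
  [7→7.5]: (1.98+1.91)/2 × 0.5 = 0.9725
  Sum = 14.1 mg/L·hr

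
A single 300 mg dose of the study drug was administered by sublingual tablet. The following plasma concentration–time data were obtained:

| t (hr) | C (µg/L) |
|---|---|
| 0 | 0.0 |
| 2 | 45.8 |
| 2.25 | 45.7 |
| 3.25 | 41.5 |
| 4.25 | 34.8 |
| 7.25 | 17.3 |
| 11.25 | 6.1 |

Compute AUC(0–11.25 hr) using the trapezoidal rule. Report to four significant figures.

Trapezoidal AUC_0→11.25:
  [0→2]: (0.0+45.8)/2 × 2 = 45.8
  [2→2.25]: (45.8+45.7)/2 × 0.25 = 11.4375
  [2.25→3.25]: (45.7+41.5)/2 × 1 = 43.6
  [3.25→4.25]: (41.5+34.8)/2 × 1 = 38.15
  [4.25→7.25]: (34.8+17.3)/2 × 3 = 78.15
  [7.25→11.25]: (17.3+6.1)/2 × 4 = 46.8
  Sum = 263.9375 µg/L·hr

AUC = 263.9 µg/L·hr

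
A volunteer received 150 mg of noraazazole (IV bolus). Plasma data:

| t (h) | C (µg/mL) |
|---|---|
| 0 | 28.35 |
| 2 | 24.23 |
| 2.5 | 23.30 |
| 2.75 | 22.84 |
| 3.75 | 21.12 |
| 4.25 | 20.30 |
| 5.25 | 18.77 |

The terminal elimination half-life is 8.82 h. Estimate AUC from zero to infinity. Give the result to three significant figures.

AUC = 361 µg/mL·h

Trapezoidal AUC_0→5.25:
  [0→2]: (28.35+24.23)/2 × 2 = 52.58
  [2→2.5]: (24.23+23.30)/2 × 0.5 = 11.8825
  [2.5→2.75]: (23.30+22.84)/2 × 0.25 = 5.7675
  [2.75→3.75]: (22.84+21.12)/2 × 1 = 21.98
  [3.75→4.25]: (21.12+20.30)/2 × 0.5 = 10.355
  [4.25→5.25]: (20.30+18.77)/2 × 1 = 19.535
  Sum = 122.1 µg/mL·h
k_e = ln2 / t½ = 0.693147 / 8.82 = 0.0786 h^-1
Extrapolated tail: C_last / k_e = 18.77 / 0.0786 = 238.804
AUC_0→∞ = 122.1 + 238.804 = 360.904 µg/mL·h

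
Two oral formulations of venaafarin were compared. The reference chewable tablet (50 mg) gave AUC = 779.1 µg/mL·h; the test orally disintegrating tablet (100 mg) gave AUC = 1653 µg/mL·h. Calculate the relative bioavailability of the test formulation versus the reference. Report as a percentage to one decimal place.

F_rel = 106.1%

F_rel = (AUC_test/D_test) / (AUC_ref/D_ref)
      = (1653/100) / (779.1/50)
      = 16.53 / 15.582 = 1.0608 = 106.08%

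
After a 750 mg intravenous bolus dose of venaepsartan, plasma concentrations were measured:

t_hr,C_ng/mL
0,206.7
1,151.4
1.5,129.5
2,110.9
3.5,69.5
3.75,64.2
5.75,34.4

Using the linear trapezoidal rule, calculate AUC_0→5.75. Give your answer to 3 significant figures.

Trapezoidal AUC_0→5.75:
  [0→1]: (206.7+151.4)/2 × 1 = 179.05
  [1→1.5]: (151.4+129.5)/2 × 0.5 = 70.225
  [1.5→2]: (129.5+110.9)/2 × 0.5 = 60.1
  [2→3.5]: (110.9+69.5)/2 × 1.5 = 135.3
  [3.5→3.75]: (69.5+64.2)/2 × 0.25 = 16.7125
  [3.75→5.75]: (64.2+34.4)/2 × 2 = 98.6
  Sum = 559.9875 ng/mL·hr

AUC = 560 ng/mL·hr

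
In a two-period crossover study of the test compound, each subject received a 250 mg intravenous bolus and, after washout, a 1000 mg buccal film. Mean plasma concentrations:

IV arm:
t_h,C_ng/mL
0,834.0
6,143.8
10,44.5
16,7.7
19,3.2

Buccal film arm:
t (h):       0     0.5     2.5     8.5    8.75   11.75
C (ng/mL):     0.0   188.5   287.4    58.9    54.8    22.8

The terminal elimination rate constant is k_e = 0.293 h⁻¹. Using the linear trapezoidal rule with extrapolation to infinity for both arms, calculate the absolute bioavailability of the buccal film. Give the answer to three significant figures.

F = 0.127

Trapezoidal AUC_0→19 (IV):
  [0→6]: (834.0+143.8)/2 × 6 = 2933.4
  [6→10]: (143.8+44.5)/2 × 4 = 376.6
  [10→16]: (44.5+7.7)/2 × 6 = 156.6
  [16→19]: (7.7+3.2)/2 × 3 = 16.35
  Sum = 3482.95 ng/mL·h
IV tail: 3.2/0.293 = 10.922; AUC_iv,0→∞ = 3482.95 + 10.922 = 3493.872 ng/mL·h
Trapezoidal AUC_0→11.75 (buccal film):
  [0→0.5]: (0.0+188.5)/2 × 0.5 = 47.125
  [0.5→2.5]: (188.5+287.4)/2 × 2 = 475.9
  [2.5→8.5]: (287.4+58.9)/2 × 6 = 1038.9
  [8.5→8.75]: (58.9+54.8)/2 × 0.25 = 14.2125
  [8.75→11.75]: (54.8+22.8)/2 × 3 = 116.4
  Sum = 1692.5375 ng/mL·h
buccal film tail: 22.8/0.293 = 77.816; AUC_ev,0→∞ = 1692.5375 + 77.816 = 1770.3535 ng/mL·h
F = (AUC_ev/D_ev)/(AUC_iv/D_iv) = (1770.3535/1000)/(3493.872/250) = 1.7703535/13.975488 = 0.1267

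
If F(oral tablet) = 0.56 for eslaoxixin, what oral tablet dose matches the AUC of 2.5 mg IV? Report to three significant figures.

D_oral = 4.46 mg

For equal systemic exposure: F × D_ev = D_iv
D_ev = D_iv / F = 2.5 / 0.56 = 4.46429 mg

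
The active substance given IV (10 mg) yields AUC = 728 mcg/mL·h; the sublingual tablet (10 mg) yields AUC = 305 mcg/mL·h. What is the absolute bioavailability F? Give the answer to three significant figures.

F = 0.419

F = (AUC_ev / D_ev) / (AUC_iv / D_iv)
  = (305/10) / (728/10)
  = 30.5 / 72.8 = 0.4190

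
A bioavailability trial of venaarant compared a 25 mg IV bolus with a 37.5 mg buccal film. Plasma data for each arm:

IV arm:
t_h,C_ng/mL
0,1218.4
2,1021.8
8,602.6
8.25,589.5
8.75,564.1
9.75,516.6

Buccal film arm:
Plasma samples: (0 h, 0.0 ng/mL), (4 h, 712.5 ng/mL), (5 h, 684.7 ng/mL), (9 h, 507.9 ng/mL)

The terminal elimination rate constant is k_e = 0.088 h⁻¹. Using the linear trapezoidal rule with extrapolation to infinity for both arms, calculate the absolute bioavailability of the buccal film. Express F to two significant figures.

F = 0.49

Trapezoidal AUC_0→9.75 (IV):
  [0→2]: (1218.4+1021.8)/2 × 2 = 2240.2
  [2→8]: (1021.8+602.6)/2 × 6 = 4873.2
  [8→8.25]: (602.6+589.5)/2 × 0.25 = 149.0125
  [8.25→8.75]: (589.5+564.1)/2 × 0.5 = 288.4
  [8.75→9.75]: (564.1+516.6)/2 × 1 = 540.35
  Sum = 8091.1625 ng/mL·h
IV tail: 516.6/0.088 = 5870.455; AUC_iv,0→∞ = 8091.1625 + 5870.455 = 13961.6175 ng/mL·h
Trapezoidal AUC_0→9 (buccal film):
  [0→4]: (0.0+712.5)/2 × 4 = 1425.0
  [4→5]: (712.5+684.7)/2 × 1 = 698.6
  [5→9]: (684.7+507.9)/2 × 4 = 2385.2
  Sum = 4508.8 ng/mL·h
buccal film tail: 507.9/0.088 = 5771.591; AUC_ev,0→∞ = 4508.8 + 5771.591 = 10280.391 ng/mL·h
F = (AUC_ev/D_ev)/(AUC_iv/D_iv) = (10280.391/37.5)/(13961.6175/25) = 274.14376/558.4647 = 0.4909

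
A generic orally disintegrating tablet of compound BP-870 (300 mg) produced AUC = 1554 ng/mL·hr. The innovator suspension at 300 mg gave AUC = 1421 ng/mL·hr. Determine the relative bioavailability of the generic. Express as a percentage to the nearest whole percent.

F_rel = 109%

F_rel = (AUC_test/D_test) / (AUC_ref/D_ref)
      = (1554/300) / (1421/300)
      = 5.18 / 4.73667 = 1.0936 = 109.36%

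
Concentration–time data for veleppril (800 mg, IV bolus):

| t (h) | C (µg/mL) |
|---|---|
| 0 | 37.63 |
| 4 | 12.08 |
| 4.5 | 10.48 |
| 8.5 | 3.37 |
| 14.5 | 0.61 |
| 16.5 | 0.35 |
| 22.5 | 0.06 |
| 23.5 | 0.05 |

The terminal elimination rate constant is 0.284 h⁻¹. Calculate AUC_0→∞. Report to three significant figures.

AUC = 147 µg/mL·h

Trapezoidal AUC_0→23.5:
  [0→4]: (37.63+12.08)/2 × 4 = 99.42
  [4→4.5]: (12.08+10.48)/2 × 0.5 = 5.64
  [4.5→8.5]: (10.48+3.37)/2 × 4 = 27.7
  [8.5→14.5]: (3.37+0.61)/2 × 6 = 11.94
  [14.5→16.5]: (0.61+0.35)/2 × 2 = 0.96
  [16.5→22.5]: (0.35+0.06)/2 × 6 = 1.23
  [22.5→23.5]: (0.06+0.05)/2 × 1 = 0.055
  Sum = 146.945 µg/mL·h
Extrapolated tail: C_last / k_e = 0.05 / 0.284 = 0.176
AUC_0→∞ = 146.945 + 0.176 = 147.121 µg/mL·h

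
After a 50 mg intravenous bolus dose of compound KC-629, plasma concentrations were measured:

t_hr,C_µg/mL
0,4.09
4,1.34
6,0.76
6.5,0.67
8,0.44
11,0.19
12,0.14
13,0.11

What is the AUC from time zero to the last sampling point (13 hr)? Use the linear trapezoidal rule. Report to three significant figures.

AUC = 15.4 µg/mL·hr

Trapezoidal AUC_0→13:
  [0→4]: (4.09+1.34)/2 × 4 = 10.86
  [4→6]: (1.34+0.76)/2 × 2 = 2.1
  [6→6.5]: (0.76+0.67)/2 × 0.5 = 0.3575
  [6.5→8]: (0.67+0.44)/2 × 1.5 = 0.8325
  [8→11]: (0.44+0.19)/2 × 3 = 0.945
  [11→12]: (0.19+0.14)/2 × 1 = 0.165
  [12→13]: (0.14+0.11)/2 × 1 = 0.125
  Sum = 15.385 µg/mL·hr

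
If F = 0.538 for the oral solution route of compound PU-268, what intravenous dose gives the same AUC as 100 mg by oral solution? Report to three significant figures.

D_iv = 53.8 mg

Systemic exposure from an extravascular dose = F × D_ev, so the equivalent IV dose is F × D_ev.
D_iv = F × D_ev = 0.538 × 100 = 53.8 mg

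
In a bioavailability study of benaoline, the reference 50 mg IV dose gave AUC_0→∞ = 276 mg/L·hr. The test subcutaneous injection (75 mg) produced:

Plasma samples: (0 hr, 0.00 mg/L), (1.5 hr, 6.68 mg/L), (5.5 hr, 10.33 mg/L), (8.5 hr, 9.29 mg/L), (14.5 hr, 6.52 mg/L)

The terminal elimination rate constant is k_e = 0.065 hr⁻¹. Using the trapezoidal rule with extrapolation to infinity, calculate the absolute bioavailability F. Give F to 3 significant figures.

F = 0.522

Trapezoidal AUC_0→14.5 (subcutaneous injection):
  [0→1.5]: (0.00+6.68)/2 × 1.5 = 5.01
  [1.5→5.5]: (6.68+10.33)/2 × 4 = 34.02
  [5.5→8.5]: (10.33+9.29)/2 × 3 = 29.43
  [8.5→14.5]: (9.29+6.52)/2 × 6 = 47.43
  Sum = 115.89 mg/L·hr
Tail: C_last/k_e = 6.52/0.065 = 100.308
AUC_0→∞ (subcutaneous injection) = 115.89 + 100.308 = 216.198 mg/L·hr
F = (AUC_ev/D_ev)/(AUC_iv/D_iv) = (216.198/75)/(276/50) = 2.88264/5.52 = 0.5222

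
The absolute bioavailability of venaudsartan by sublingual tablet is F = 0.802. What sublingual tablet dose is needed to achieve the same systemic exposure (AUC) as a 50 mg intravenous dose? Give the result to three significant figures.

For equal systemic exposure: F × D_ev = D_iv
D_ev = D_iv / F = 50 / 0.802 = 62.3441 mg

D_sublingual = 62.3 mg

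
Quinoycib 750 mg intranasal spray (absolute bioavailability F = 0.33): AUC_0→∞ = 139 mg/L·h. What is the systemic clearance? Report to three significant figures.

CL = F × Dose / AUC_0→∞
   = 0.33 × 750 / 139 = 1.78058 L/h

CL = 1.78 L/h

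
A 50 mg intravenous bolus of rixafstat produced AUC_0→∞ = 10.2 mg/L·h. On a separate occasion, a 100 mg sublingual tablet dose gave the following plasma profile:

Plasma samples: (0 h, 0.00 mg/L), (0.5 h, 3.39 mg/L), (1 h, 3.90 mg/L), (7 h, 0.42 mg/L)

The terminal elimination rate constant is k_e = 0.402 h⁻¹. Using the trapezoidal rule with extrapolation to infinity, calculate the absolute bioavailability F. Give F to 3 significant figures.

Trapezoidal AUC_0→7 (sublingual tablet):
  [0→0.5]: (0.00+3.39)/2 × 0.5 = 0.8475
  [0.5→1]: (3.39+3.90)/2 × 0.5 = 1.8225
  [1→7]: (3.90+0.42)/2 × 6 = 12.96
  Sum = 15.63 mg/L·h
Tail: C_last/k_e = 0.42/0.402 = 1.045
AUC_0→∞ (sublingual tablet) = 15.63 + 1.045 = 16.675 mg/L·h
F = (AUC_ev/D_ev)/(AUC_iv/D_iv) = (16.675/100)/(10.2/50) = 0.16675/0.204 = 0.8174

F = 0.817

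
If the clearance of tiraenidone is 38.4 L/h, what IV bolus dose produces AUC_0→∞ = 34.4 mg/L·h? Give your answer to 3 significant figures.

Dose_iv = CL × AUC_0→∞
     = 38.4 × 34.4 = 1320.96 mg

Dose = 1320 mg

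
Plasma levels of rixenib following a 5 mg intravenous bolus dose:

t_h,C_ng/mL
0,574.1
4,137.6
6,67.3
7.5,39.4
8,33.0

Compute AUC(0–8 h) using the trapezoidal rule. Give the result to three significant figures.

AUC = 1730 ng/mL·h

Trapezoidal AUC_0→8:
  [0→4]: (574.1+137.6)/2 × 4 = 1423.4
  [4→6]: (137.6+67.3)/2 × 2 = 204.9
  [6→7.5]: (67.3+39.4)/2 × 1.5 = 80.025
  [7.5→8]: (39.4+33.0)/2 × 0.5 = 18.1
  Sum = 1726.425 ng/mL·h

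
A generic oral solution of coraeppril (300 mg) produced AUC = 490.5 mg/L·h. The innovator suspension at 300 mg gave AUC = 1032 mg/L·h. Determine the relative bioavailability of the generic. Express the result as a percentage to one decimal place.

F_rel = (AUC_test/D_test) / (AUC_ref/D_ref)
      = (490.5/300) / (1032/300)
      = 1.635 / 3.44 = 0.4753 = 47.53%

F_rel = 47.5%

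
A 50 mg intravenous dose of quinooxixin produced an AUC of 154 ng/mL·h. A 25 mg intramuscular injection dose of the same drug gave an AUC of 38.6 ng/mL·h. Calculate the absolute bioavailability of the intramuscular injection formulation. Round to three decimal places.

F = (AUC_ev / D_ev) / (AUC_iv / D_iv)
  = (38.6/25) / (154/50)
  = 1.544 / 3.08 = 0.5013

F = 0.501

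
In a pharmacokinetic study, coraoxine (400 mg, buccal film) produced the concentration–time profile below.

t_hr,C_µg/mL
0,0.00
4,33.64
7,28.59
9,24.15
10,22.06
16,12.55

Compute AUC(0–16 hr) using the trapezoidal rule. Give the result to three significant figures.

Trapezoidal AUC_0→16:
  [0→4]: (0.00+33.64)/2 × 4 = 67.28
  [4→7]: (33.64+28.59)/2 × 3 = 93.345
  [7→9]: (28.59+24.15)/2 × 2 = 52.74
  [9→10]: (24.15+22.06)/2 × 1 = 23.105
  [10→16]: (22.06+12.55)/2 × 6 = 103.83
  Sum = 340.3 µg/mL·hr

AUC = 340 µg/mL·hr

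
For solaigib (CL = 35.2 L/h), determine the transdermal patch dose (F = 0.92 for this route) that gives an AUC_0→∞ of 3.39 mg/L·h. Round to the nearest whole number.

Dose = 130 mg

Dose = CL × AUC_0→∞ / F
     = 35.2 × 3.39 / 0.92 = 129.704 mg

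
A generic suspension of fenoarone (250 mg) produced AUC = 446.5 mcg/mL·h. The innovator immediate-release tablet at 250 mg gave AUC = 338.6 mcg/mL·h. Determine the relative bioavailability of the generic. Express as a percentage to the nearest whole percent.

F_rel = (AUC_test/D_test) / (AUC_ref/D_ref)
      = (446.5/250) / (338.6/250)
      = 1.786 / 1.3544 = 1.3187 = 131.87%

F_rel = 132%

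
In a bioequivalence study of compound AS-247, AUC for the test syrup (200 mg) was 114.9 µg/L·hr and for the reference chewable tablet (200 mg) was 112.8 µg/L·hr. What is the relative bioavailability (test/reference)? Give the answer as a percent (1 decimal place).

F_rel = 101.9%

F_rel = (AUC_test/D_test) / (AUC_ref/D_ref)
      = (114.9/200) / (112.8/200)
      = 0.5745 / 0.564 = 1.0186 = 101.86%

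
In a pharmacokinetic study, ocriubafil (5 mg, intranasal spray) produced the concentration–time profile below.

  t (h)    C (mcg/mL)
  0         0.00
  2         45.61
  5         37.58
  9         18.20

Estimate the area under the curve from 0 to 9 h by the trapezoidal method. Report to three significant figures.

AUC = 282 mcg/mL·h

Trapezoidal AUC_0→9:
  [0→2]: (0.00+45.61)/2 × 2 = 45.61
  [2→5]: (45.61+37.58)/2 × 3 = 124.785
  [5→9]: (37.58+18.20)/2 × 4 = 111.56
  Sum = 281.955 mcg/mL·h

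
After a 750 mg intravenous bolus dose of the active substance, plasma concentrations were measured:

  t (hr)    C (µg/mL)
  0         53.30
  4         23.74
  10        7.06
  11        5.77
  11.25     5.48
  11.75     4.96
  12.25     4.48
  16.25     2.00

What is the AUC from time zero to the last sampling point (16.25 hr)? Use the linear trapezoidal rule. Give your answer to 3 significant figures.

Trapezoidal AUC_0→16.25:
  [0→4]: (53.30+23.74)/2 × 4 = 154.08
  [4→10]: (23.74+7.06)/2 × 6 = 92.4
  [10→11]: (7.06+5.77)/2 × 1 = 6.415
  [11→11.25]: (5.77+5.48)/2 × 0.25 = 1.40625
  [11.25→11.75]: (5.48+4.96)/2 × 0.5 = 2.61
  [11.75→12.25]: (4.96+4.48)/2 × 0.5 = 2.36
  [12.25→16.25]: (4.48+2.00)/2 × 4 = 12.96
  Sum = 272.23125 µg/mL·hr

AUC = 272 µg/mL·hr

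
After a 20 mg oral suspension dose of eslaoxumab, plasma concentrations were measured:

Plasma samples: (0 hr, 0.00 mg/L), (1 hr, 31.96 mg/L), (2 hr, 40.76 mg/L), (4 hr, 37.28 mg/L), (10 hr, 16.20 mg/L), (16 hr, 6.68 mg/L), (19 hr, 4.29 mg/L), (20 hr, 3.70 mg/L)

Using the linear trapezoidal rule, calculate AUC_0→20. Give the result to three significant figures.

Trapezoidal AUC_0→20:
  [0→1]: (0.00+31.96)/2 × 1 = 15.98
  [1→2]: (31.96+40.76)/2 × 1 = 36.36
  [2→4]: (40.76+37.28)/2 × 2 = 78.04
  [4→10]: (37.28+16.20)/2 × 6 = 160.44
  [10→16]: (16.20+6.68)/2 × 6 = 68.64
  [16→19]: (6.68+4.29)/2 × 3 = 16.455
  [19→20]: (4.29+3.70)/2 × 1 = 3.995
  Sum = 379.91 mg/L·hr

AUC = 380 mg/L·hr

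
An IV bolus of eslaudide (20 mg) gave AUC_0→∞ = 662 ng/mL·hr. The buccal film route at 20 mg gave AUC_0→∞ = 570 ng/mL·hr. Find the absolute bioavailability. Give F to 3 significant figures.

F = 0.861

F = (AUC_ev / D_ev) / (AUC_iv / D_iv)
  = (570/20) / (662/20)
  = 28.5 / 33.1 = 0.8610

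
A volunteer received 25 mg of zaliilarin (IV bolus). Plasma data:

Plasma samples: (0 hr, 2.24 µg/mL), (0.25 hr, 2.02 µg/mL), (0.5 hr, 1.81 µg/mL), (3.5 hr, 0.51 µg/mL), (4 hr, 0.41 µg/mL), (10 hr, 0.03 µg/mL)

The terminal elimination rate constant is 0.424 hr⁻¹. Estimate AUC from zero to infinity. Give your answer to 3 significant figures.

AUC = 6.11 µg/mL·hr

Trapezoidal AUC_0→10:
  [0→0.25]: (2.24+2.02)/2 × 0.25 = 0.5325
  [0.25→0.5]: (2.02+1.81)/2 × 0.25 = 0.47875
  [0.5→3.5]: (1.81+0.51)/2 × 3 = 3.48
  [3.5→4]: (0.51+0.41)/2 × 0.5 = 0.23
  [4→10]: (0.41+0.03)/2 × 6 = 1.32
  Sum = 6.04125 µg/mL·hr
Extrapolated tail: C_last / k_e = 0.03 / 0.424 = 0.071
AUC_0→∞ = 6.04125 + 0.071 = 6.11225 µg/mL·hr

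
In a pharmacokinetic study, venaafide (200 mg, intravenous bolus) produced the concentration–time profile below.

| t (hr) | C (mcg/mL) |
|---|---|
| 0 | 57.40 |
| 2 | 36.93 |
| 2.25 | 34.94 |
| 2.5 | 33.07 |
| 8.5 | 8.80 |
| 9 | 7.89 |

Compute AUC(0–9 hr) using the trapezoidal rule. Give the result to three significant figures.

Trapezoidal AUC_0→9:
  [0→2]: (57.40+36.93)/2 × 2 = 94.33
  [2→2.25]: (36.93+34.94)/2 × 0.25 = 8.98375
  [2.25→2.5]: (34.94+33.07)/2 × 0.25 = 8.50125
  [2.5→8.5]: (33.07+8.80)/2 × 6 = 125.61
  [8.5→9]: (8.80+7.89)/2 × 0.5 = 4.1725
  Sum = 241.5975 mcg/mL·hr

AUC = 242 mcg/mL·hr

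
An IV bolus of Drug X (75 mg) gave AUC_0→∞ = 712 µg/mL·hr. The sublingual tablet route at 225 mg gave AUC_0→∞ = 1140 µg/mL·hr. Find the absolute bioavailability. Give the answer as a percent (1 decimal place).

F = (AUC_ev / D_ev) / (AUC_iv / D_iv)
  = (1140/225) / (712/75)
  = 5.06667 / 9.49333 = 0.5337
  = 53.37%

F = 53.4%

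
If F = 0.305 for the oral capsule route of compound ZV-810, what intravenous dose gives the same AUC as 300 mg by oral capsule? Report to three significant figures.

D_iv = 91.5 mg

Systemic exposure from an extravascular dose = F × D_ev, so the equivalent IV dose is F × D_ev.
D_iv = F × D_ev = 0.305 × 300 = 91.5 mg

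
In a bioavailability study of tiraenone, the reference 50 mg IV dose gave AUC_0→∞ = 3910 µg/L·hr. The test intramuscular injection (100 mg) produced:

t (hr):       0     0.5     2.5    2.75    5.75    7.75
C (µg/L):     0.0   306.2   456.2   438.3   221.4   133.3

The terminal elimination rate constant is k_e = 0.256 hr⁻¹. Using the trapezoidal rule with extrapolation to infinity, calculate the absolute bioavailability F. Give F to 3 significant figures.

Trapezoidal AUC_0→7.75 (intramuscular injection):
  [0→0.5]: (0.0+306.2)/2 × 0.5 = 76.55
  [0.5→2.5]: (306.2+456.2)/2 × 2 = 762.4
  [2.5→2.75]: (456.2+438.3)/2 × 0.25 = 111.8125
  [2.75→5.75]: (438.3+221.4)/2 × 3 = 989.55
  [5.75→7.75]: (221.4+133.3)/2 × 2 = 354.7
  Sum = 2295.0125 µg/L·hr
Tail: C_last/k_e = 133.3/0.256 = 520.703
AUC_0→∞ (intramuscular injection) = 2295.0125 + 520.703 = 2815.7155 µg/L·hr
F = (AUC_ev/D_ev)/(AUC_iv/D_iv) = (2815.7155/100)/(3910/50) = 28.157155/78.2 = 0.3601

F = 0.360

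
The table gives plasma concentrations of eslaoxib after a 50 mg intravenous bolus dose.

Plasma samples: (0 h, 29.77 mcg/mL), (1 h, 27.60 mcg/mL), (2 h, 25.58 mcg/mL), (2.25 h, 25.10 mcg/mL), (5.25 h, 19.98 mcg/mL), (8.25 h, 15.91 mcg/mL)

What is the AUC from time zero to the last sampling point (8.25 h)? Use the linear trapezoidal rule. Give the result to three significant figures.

AUC = 183 mcg/mL·h

Trapezoidal AUC_0→8.25:
  [0→1]: (29.77+27.60)/2 × 1 = 28.685
  [1→2]: (27.60+25.58)/2 × 1 = 26.59
  [2→2.25]: (25.58+25.10)/2 × 0.25 = 6.335
  [2.25→5.25]: (25.10+19.98)/2 × 3 = 67.62
  [5.25→8.25]: (19.98+15.91)/2 × 3 = 53.835
  Sum = 183.065 mcg/mL·h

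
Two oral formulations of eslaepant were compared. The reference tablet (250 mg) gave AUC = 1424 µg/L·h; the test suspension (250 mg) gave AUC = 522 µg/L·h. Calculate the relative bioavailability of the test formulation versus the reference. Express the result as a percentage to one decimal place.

F_rel = (AUC_test/D_test) / (AUC_ref/D_ref)
      = (522/250) / (1424/250)
      = 2.088 / 5.696 = 0.3666 = 36.66%

F_rel = 36.7%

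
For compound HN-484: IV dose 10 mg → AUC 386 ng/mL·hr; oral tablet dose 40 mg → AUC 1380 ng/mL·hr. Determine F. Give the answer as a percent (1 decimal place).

F = 89.4%

F = (AUC_ev / D_ev) / (AUC_iv / D_iv)
  = (1380/40) / (386/10)
  = 34.5 / 38.6 = 0.8938
  = 89.38%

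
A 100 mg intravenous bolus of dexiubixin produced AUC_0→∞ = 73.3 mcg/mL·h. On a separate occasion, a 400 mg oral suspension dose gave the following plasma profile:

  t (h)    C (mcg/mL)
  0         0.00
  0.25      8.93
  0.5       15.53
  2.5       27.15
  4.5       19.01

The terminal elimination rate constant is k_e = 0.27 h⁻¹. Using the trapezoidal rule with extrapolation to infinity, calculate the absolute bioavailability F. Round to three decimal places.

F = 0.557

Trapezoidal AUC_0→4.5 (oral suspension):
  [0→0.25]: (0.00+8.93)/2 × 0.25 = 1.11625
  [0.25→0.5]: (8.93+15.53)/2 × 0.25 = 3.0575
  [0.5→2.5]: (15.53+27.15)/2 × 2 = 42.68
  [2.5→4.5]: (27.15+19.01)/2 × 2 = 46.16
  Sum = 93.01375 mcg/mL·h
Tail: C_last/k_e = 19.01/0.27 = 70.407
AUC_0→∞ (oral suspension) = 93.01375 + 70.407 = 163.42075 mcg/mL·h
F = (AUC_ev/D_ev)/(AUC_iv/D_iv) = (163.42075/400)/(73.3/100) = 0.408552/0.733 = 0.5574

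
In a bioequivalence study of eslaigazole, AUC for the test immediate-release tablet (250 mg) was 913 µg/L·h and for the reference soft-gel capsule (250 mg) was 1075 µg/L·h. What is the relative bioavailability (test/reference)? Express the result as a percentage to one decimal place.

F_rel = 84.9%

F_rel = (AUC_test/D_test) / (AUC_ref/D_ref)
      = (913/250) / (1075/250)
      = 3.652 / 4.3 = 0.8493 = 84.93%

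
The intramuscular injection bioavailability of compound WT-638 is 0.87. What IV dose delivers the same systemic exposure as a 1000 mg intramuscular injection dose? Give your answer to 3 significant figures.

D_iv = 870 mg

Systemic exposure from an extravascular dose = F × D_ev, so the equivalent IV dose is F × D_ev.
D_iv = F × D_ev = 0.87 × 1000 = 870 mg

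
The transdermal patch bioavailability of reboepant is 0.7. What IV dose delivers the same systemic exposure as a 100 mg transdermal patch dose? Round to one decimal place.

Systemic exposure from an extravascular dose = F × D_ev, so the equivalent IV dose is F × D_ev.
D_iv = F × D_ev = 0.7 × 100 = 70 mg

D_iv = 70.0 mg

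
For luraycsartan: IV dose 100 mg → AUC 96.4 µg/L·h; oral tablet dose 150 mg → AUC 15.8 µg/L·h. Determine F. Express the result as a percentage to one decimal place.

F = 10.9%

F = (AUC_ev / D_ev) / (AUC_iv / D_iv)
  = (15.8/150) / (96.4/100)
  = 0.105333 / 0.964 = 0.1093
  = 10.93%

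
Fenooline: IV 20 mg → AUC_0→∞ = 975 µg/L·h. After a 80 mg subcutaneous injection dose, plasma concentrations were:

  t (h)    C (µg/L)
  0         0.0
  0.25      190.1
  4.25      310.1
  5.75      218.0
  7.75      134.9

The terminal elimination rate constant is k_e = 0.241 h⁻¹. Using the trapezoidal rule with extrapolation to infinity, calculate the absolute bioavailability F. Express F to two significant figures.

F = 0.60

Trapezoidal AUC_0→7.75 (subcutaneous injection):
  [0→0.25]: (0.0+190.1)/2 × 0.25 = 23.7625
  [0.25→4.25]: (190.1+310.1)/2 × 4 = 1000.4
  [4.25→5.75]: (310.1+218.0)/2 × 1.5 = 396.075
  [5.75→7.75]: (218.0+134.9)/2 × 2 = 352.9
  Sum = 1773.1375 µg/L·h
Tail: C_last/k_e = 134.9/0.241 = 559.751
AUC_0→∞ (subcutaneous injection) = 1773.1375 + 559.751 = 2332.8885 µg/L·h
F = (AUC_ev/D_ev)/(AUC_iv/D_iv) = (2332.8885/80)/(975/20) = 29.1611/48.75 = 0.5982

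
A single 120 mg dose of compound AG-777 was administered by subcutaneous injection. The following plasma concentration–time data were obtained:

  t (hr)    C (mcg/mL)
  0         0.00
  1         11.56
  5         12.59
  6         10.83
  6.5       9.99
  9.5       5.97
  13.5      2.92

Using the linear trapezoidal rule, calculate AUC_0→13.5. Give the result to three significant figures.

AUC = 113 mcg/mL·hr

Trapezoidal AUC_0→13.5:
  [0→1]: (0.00+11.56)/2 × 1 = 5.78
  [1→5]: (11.56+12.59)/2 × 4 = 48.3
  [5→6]: (12.59+10.83)/2 × 1 = 11.71
  [6→6.5]: (10.83+9.99)/2 × 0.5 = 5.205
  [6.5→9.5]: (9.99+5.97)/2 × 3 = 23.94
  [9.5→13.5]: (5.97+2.92)/2 × 4 = 17.78
  Sum = 112.715 mcg/mL·hr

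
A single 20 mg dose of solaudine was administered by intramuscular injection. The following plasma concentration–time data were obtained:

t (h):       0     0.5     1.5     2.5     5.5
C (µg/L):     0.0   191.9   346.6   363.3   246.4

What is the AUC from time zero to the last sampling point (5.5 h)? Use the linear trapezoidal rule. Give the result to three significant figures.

Trapezoidal AUC_0→5.5:
  [0→0.5]: (0.0+191.9)/2 × 0.5 = 47.975
  [0.5→1.5]: (191.9+346.6)/2 × 1 = 269.25
  [1.5→2.5]: (346.6+363.3)/2 × 1 = 354.95
  [2.5→5.5]: (363.3+246.4)/2 × 3 = 914.55
  Sum = 1586.725 µg/L·h

AUC = 1590 µg/L·h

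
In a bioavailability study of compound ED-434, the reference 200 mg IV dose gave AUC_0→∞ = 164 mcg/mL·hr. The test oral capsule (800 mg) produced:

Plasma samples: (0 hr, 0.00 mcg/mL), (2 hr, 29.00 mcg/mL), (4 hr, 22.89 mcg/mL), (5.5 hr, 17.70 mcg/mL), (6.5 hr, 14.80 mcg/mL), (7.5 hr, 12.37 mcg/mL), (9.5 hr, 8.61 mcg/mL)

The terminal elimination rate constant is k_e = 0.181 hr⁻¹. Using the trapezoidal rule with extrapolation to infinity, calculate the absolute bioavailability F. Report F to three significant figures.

Trapezoidal AUC_0→9.5 (oral capsule):
  [0→2]: (0.00+29.00)/2 × 2 = 29.0
  [2→4]: (29.00+22.89)/2 × 2 = 51.89
  [4→5.5]: (22.89+17.70)/2 × 1.5 = 30.4425
  [5.5→6.5]: (17.70+14.80)/2 × 1 = 16.25
  [6.5→7.5]: (14.80+12.37)/2 × 1 = 13.585
  [7.5→9.5]: (12.37+8.61)/2 × 2 = 20.98
  Sum = 162.1475 mcg/mL·hr
Tail: C_last/k_e = 8.61/0.181 = 47.569
AUC_0→∞ (oral capsule) = 162.1475 + 47.569 = 209.7165 mcg/mL·hr
F = (AUC_ev/D_ev)/(AUC_iv/D_iv) = (209.7165/800)/(164/200) = 0.262146/0.82 = 0.3197

F = 0.320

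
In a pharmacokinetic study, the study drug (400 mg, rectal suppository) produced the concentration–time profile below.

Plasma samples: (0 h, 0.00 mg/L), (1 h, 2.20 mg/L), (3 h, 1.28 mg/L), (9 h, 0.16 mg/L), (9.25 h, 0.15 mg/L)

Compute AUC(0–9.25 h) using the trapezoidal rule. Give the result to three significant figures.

Trapezoidal AUC_0→9.25:
  [0→1]: (0.00+2.20)/2 × 1 = 1.1
  [1→3]: (2.20+1.28)/2 × 2 = 3.48
  [3→9]: (1.28+0.16)/2 × 6 = 4.32
  [9→9.25]: (0.16+0.15)/2 × 0.25 = 0.03875
  Sum = 8.93875 mg/L·h

AUC = 8.94 mg/L·h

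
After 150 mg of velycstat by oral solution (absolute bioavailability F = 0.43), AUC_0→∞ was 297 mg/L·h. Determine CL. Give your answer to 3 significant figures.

CL = F × Dose / AUC_0→∞
   = 0.43 × 150 / 297 = 0.217172 L/h

CL = 0.217 L/h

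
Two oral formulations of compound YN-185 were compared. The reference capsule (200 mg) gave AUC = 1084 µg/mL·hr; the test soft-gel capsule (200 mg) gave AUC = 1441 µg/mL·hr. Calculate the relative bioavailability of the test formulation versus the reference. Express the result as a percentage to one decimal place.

F_rel = (AUC_test/D_test) / (AUC_ref/D_ref)
      = (1441/200) / (1084/200)
      = 7.205 / 5.42 = 1.3293 = 132.93%

F_rel = 132.9%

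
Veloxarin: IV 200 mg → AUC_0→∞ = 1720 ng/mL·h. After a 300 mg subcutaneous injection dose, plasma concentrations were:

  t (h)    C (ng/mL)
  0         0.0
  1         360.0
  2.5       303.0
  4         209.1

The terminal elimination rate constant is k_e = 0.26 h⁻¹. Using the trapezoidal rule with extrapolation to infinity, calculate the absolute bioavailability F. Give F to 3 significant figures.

Trapezoidal AUC_0→4 (subcutaneous injection):
  [0→1]: (0.0+360.0)/2 × 1 = 180.0
  [1→2.5]: (360.0+303.0)/2 × 1.5 = 497.25
  [2.5→4]: (303.0+209.1)/2 × 1.5 = 384.075
  Sum = 1061.325 ng/mL·h
Tail: C_last/k_e = 209.1/0.26 = 804.231
AUC_0→∞ (subcutaneous injection) = 1061.325 + 804.231 = 1865.556 ng/mL·h
F = (AUC_ev/D_ev)/(AUC_iv/D_iv) = (1865.556/300)/(1720/200) = 6.21852/8.6 = 0.7231

F = 0.723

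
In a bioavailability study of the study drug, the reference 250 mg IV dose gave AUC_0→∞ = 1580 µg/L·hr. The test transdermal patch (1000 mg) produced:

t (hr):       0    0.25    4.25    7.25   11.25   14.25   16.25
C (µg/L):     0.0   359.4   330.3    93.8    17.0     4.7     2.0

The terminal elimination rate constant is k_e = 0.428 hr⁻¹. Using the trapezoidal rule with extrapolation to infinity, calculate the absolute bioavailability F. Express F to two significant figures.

F = 0.37

Trapezoidal AUC_0→16.25 (transdermal patch):
  [0→0.25]: (0.0+359.4)/2 × 0.25 = 44.925
  [0.25→4.25]: (359.4+330.3)/2 × 4 = 1379.4
  [4.25→7.25]: (330.3+93.8)/2 × 3 = 636.15
  [7.25→11.25]: (93.8+17.0)/2 × 4 = 221.6
  [11.25→14.25]: (17.0+4.7)/2 × 3 = 32.55
  [14.25→16.25]: (4.7+2.0)/2 × 2 = 6.7
  Sum = 2321.325 µg/L·hr
Tail: C_last/k_e = 2.0/0.428 = 4.673
AUC_0→∞ (transdermal patch) = 2321.325 + 4.673 = 2325.998 µg/L·hr
F = (AUC_ev/D_ev)/(AUC_iv/D_iv) = (2325.998/1000)/(1580/250) = 2.325998/6.32 = 0.3680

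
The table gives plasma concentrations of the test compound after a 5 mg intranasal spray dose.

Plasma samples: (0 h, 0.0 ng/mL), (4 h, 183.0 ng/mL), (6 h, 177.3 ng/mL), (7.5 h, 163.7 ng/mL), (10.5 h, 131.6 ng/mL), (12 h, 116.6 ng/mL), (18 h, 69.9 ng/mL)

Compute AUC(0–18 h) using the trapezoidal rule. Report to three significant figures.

AUC = 2170 ng/mL·h

Trapezoidal AUC_0→18:
  [0→4]: (0.0+183.0)/2 × 4 = 366.0
  [4→6]: (183.0+177.3)/2 × 2 = 360.3
  [6→7.5]: (177.3+163.7)/2 × 1.5 = 255.75
  [7.5→10.5]: (163.7+131.6)/2 × 3 = 442.95
  [10.5→12]: (131.6+116.6)/2 × 1.5 = 186.15
  [12→18]: (116.6+69.9)/2 × 6 = 559.5
  Sum = 2170.65 ng/mL·h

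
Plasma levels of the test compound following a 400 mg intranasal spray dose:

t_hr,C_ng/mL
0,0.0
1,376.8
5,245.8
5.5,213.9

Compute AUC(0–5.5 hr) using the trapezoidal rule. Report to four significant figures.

Trapezoidal AUC_0→5.5:
  [0→1]: (0.0+376.8)/2 × 1 = 188.4
  [1→5]: (376.8+245.8)/2 × 4 = 1245.2
  [5→5.5]: (245.8+213.9)/2 × 0.5 = 114.925
  Sum = 1548.525 ng/mL·hr

AUC = 1549 ng/mL·hr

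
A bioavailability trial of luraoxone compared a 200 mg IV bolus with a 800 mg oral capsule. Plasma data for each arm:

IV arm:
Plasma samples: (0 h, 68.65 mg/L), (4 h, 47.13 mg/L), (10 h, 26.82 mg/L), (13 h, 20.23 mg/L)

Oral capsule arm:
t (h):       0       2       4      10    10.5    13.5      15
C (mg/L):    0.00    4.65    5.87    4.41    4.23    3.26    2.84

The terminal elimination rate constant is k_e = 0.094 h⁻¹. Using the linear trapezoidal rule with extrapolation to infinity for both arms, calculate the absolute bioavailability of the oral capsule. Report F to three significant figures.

F = 0.0319

Trapezoidal AUC_0→13 (IV):
  [0→4]: (68.65+47.13)/2 × 4 = 231.56
  [4→10]: (47.13+26.82)/2 × 6 = 221.85
  [10→13]: (26.82+20.23)/2 × 3 = 70.575
  Sum = 523.985 mg/L·h
IV tail: 20.23/0.094 = 215.213; AUC_iv,0→∞ = 523.985 + 215.213 = 739.198 mg/L·h
Trapezoidal AUC_0→15 (oral capsule):
  [0→2]: (0.00+4.65)/2 × 2 = 4.65
  [2→4]: (4.65+5.87)/2 × 2 = 10.52
  [4→10]: (5.87+4.41)/2 × 6 = 30.84
  [10→10.5]: (4.41+4.23)/2 × 0.5 = 2.16
  [10.5→13.5]: (4.23+3.26)/2 × 3 = 11.235
  [13.5→15]: (3.26+2.84)/2 × 1.5 = 4.575
  Sum = 63.98 mg/L·h
oral capsule tail: 2.84/0.094 = 30.213; AUC_ev,0→∞ = 63.98 + 30.213 = 94.193 mg/L·h
F = (AUC_ev/D_ev)/(AUC_iv/D_iv) = (94.193/800)/(739.198/200) = 0.11774125/3.69599 = 0.0319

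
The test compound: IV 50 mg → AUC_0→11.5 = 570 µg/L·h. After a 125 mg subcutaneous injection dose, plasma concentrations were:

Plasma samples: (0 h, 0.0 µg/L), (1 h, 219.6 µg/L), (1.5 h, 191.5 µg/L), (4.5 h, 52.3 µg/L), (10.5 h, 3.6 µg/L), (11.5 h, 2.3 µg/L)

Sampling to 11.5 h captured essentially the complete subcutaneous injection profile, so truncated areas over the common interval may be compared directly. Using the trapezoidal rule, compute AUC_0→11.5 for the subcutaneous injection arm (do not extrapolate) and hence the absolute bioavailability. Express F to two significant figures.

F = 0.53

Trapezoidal AUC_0→11.5 (subcutaneous injection):
  [0→1]: (0.0+219.6)/2 × 1 = 109.8
  [1→1.5]: (219.6+191.5)/2 × 0.5 = 102.775
  [1.5→4.5]: (191.5+52.3)/2 × 3 = 365.7
  [4.5→10.5]: (52.3+3.6)/2 × 6 = 167.7
  [10.5→11.5]: (3.6+2.3)/2 × 1 = 2.95
  Sum = 748.925 µg/L·h
F = (AUC_ev/D_ev)/(AUC_iv/D_iv) = (748.925/125)/(570/50) = 5.9914/11.4 = 0.5256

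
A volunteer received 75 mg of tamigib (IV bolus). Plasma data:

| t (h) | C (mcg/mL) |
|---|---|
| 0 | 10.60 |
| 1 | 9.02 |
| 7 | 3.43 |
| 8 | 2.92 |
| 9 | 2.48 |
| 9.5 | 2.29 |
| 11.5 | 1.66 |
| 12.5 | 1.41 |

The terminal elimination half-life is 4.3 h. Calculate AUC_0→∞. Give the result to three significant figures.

AUC = 68.5 mcg/mL·h

Trapezoidal AUC_0→12.5:
  [0→1]: (10.60+9.02)/2 × 1 = 9.81
  [1→7]: (9.02+3.43)/2 × 6 = 37.35
  [7→8]: (3.43+2.92)/2 × 1 = 3.175
  [8→9]: (2.92+2.48)/2 × 1 = 2.7
  [9→9.5]: (2.48+2.29)/2 × 0.5 = 1.1925
  [9.5→11.5]: (2.29+1.66)/2 × 2 = 3.95
  [11.5→12.5]: (1.66+1.41)/2 × 1 = 1.535
  Sum = 59.7125 mcg/mL·h
k_e = ln2 / t½ = 0.693147 / 4.3 = 0.1612 h^-1
Extrapolated tail: C_last / k_e = 1.41 / 0.1612 = 8.747
AUC_0→∞ = 59.7125 + 8.747 = 68.4595 mcg/mL·h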